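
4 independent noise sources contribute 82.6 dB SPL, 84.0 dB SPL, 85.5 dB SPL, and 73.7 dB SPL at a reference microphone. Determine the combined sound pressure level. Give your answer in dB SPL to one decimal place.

89.1 dB SPL

Incoherent sources combine by intensity addition: L_total = 10·log₁₀(Σ 10^(L_i/10)).
Σ 10^(L/10) = 10^(82.6/10) + 10^(84.0/10) + 10^(85.5/10) + 10^(73.7/10) = 8.114e+08.
L_total = 10·log₁₀(8.114e+08) = 89.09 dB SPL.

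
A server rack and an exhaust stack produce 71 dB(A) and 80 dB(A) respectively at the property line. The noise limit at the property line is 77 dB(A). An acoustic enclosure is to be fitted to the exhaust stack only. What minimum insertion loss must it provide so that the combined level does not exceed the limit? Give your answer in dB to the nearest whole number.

Fixed contribution from the other source: Σ 10^(L/10) = 10^(71/10) = 1.259e+07 (71.00 dB(A)).
To meet 77 dB(A) overall, the treated exhaust stack may contribute at most 10^(77/10) − 1.259e+07 = 3.753e+07, i.e. 75.74 dB(A).
Required insertion loss = 80 − 75.74 = 4.26 dB.

4 dB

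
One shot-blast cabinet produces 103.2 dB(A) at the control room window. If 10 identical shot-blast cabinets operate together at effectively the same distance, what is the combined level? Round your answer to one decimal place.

N identical incoherent sources raise the level by 10·log₁₀ N.
L_total = 103.2 + 10·log₁₀(10) = 103.2 + 10.000 = 113.20 dB(A).

113.2 dB(A)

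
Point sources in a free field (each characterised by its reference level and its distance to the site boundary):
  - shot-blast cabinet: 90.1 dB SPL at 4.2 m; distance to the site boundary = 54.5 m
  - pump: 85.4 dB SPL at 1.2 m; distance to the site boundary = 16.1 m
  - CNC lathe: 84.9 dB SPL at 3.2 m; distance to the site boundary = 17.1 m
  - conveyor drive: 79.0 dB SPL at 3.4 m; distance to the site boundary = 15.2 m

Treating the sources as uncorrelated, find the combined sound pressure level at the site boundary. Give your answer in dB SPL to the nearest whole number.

74 dB SPL

Apply inverse-square spreading to bring every level to the receiver, then sum 10^(L/10).
shot-blast cabinet: 90.1 − 20·log₁₀(54.5/4.2) = 90.1 − 22.26 = 67.84 dB SPL.
pump: 85.4 − 20·log₁₀(16.1/1.2) = 85.4 − 22.55 = 62.85 dB SPL.
CNC lathe: 84.9 − 20·log₁₀(17.1/3.2) = 84.9 − 14.56 = 70.34 dB SPL.
conveyor drive: 79.0 − 20·log₁₀(15.2/3.4) = 79.0 − 13.01 = 65.99 dB SPL.
Σ 10^(L/10) = 2.280e+07 → L_total = 10·log₁₀(2.280e+07) = 73.58 dB SPL.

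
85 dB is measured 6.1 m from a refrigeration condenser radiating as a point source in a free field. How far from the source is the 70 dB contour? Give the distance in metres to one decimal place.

For a point source L₁ − L₂ = 20·log₁₀(r₂/r₁), so r₂ = r₁·10^((L₁−L₂)/20).
r₂ = 6.1·10^((85−70)/20) = 6.1·10^(15.0/20) = 34.30 m.

34.3 m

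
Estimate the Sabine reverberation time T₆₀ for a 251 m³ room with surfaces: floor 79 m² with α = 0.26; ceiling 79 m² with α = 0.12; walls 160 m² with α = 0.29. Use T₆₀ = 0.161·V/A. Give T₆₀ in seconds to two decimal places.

A = Σ Sᵢαᵢ = 79·0.26 + 79·0.12 + 160·0.29 = 76.42 m².
T₆₀ = 0.161·V/A = 0.161·251/76.42 = 0.529 s.

0.53 s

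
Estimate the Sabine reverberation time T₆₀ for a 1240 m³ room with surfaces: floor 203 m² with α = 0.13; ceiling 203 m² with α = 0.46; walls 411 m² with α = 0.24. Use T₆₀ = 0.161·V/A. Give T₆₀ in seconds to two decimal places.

A = Σ Sᵢαᵢ = 203·0.13 + 203·0.46 + 411·0.24 = 218.41 m².
T₆₀ = 0.161·V/A = 0.161·1240/218.41 = 0.914 s.

0.91 s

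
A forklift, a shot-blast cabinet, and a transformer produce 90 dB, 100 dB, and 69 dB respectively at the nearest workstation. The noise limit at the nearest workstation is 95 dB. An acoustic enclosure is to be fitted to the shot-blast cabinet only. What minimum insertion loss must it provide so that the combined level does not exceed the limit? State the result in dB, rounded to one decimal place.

The untreated sources together contribute 10^(90/10) + 10^(69/10) = 1.008e+09, i.e. 90.03 dB.
The limit corresponds to 10^(95/10) = 3.162e+09; subtracting the fixed part leaves 2.154e+09 for the shot-blast cabinet, i.e. 93.33 dB.
Required insertion loss = 100 − 93.33 = 6.67 dB.

6.7 dB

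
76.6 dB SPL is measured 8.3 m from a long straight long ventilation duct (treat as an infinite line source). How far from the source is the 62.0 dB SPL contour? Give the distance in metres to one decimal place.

239.4 m

For a line source L₁ − L₂ = 10·log₁₀(r₂/r₁), so r₂ = r₁·10^((L₁−L₂)/10).
r₂ = 8.3·10^((76.6−62.0)/10) = 8.3·10^(14.6/10) = 239.37 m.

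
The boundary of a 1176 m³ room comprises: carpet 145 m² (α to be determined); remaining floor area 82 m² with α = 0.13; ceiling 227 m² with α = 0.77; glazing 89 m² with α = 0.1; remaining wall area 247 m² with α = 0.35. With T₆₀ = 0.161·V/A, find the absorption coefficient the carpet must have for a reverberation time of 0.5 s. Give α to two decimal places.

A = 0.161·V/T₆₀ = 0.161·1176/0.5 = 378.67 m² sabins.
Absorption from the other surfaces = 82·0.13 + 227·0.77 + 89·0.1 + 247·0.35 = 280.80 m², so the carpet must supply 97.87 m² over 145 m².
α = 97.87/145 = 0.675.

0.67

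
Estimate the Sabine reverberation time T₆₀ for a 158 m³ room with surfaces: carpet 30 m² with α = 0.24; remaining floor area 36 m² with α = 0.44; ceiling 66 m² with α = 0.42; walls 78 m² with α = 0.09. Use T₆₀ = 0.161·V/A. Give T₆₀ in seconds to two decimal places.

0.44 s

Summing Sᵢαᵢ: 30·0.24 + 36·0.44 + 66·0.42 + 78·0.09 = 57.78 m².
T₆₀ = 0.161·V/A = 0.161·158/57.78 = 0.440 s.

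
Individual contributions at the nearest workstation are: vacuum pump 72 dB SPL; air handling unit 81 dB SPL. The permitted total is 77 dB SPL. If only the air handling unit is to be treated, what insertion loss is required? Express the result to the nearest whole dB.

6 dB

Fixed contribution from the other source: Σ 10^(L/10) = 10^(72/10) = 1.585e+07 (72.00 dB SPL).
To meet 77 dB SPL overall, the treated air handling unit may contribute at most 10^(77/10) − 1.585e+07 = 3.427e+07, i.e. 75.35 dB SPL.
So the air handling unit must be reduced from 81 to 75.35 dB SPL: IL = 5.65 dB.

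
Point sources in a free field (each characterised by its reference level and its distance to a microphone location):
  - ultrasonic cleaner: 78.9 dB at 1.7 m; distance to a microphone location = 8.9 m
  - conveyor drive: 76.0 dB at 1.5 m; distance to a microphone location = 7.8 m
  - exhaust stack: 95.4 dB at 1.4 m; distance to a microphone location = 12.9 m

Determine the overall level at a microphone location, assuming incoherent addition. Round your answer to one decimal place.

First find each source's level at the receiver (point-source: −20·log₁₀(r/r_ref)), then combine on an intensity basis.
ultrasonic cleaner: 78.9 − 20·log₁₀(8.9/1.7) = 78.9 − 14.38 = 64.52 dB.
conveyor drive: 76.0 − 20·log₁₀(7.8/1.5) = 76.0 − 14.32 = 61.68 dB.
exhaust stack: 95.4 − 20·log₁₀(12.9/1.4) = 95.4 − 19.29 = 76.11 dB.
Σ 10^(L/10) = 4.514e+07 → L_total = 10·log₁₀(4.514e+07) = 76.55 dB.

76.5 dB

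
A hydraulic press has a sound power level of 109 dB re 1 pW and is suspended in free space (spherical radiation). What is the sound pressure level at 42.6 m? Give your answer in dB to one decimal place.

65.4 dB

Free-field spherical radiation: L_p = L_w − 10·log₁₀(4π·r²), r = 42.6 m.
4π·r² = 2.28e+04 m², 10·log₁₀ of that is 43.580 dB.
L_p = 109 − 43.580 = 65.42 dB.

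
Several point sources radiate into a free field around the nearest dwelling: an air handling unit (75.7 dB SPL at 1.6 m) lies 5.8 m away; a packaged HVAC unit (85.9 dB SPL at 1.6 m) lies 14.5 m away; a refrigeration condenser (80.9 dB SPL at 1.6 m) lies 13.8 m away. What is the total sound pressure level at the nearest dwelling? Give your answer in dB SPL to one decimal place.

69.6 dB SPL

First find each source's level at the receiver (point-source: −20·log₁₀(r/r_ref)), then combine on an intensity basis.
air handling unit: 75.7 − 20·log₁₀(5.8/1.6) = 75.7 − 11.19 = 64.51 dB SPL.
packaged HVAC unit: 85.9 − 20·log₁₀(14.5/1.6) = 85.9 − 19.14 = 66.76 dB SPL.
refrigeration condenser: 80.9 − 20·log₁₀(13.8/1.6) = 80.9 − 18.72 = 62.18 dB SPL.
Σ 10^(L/10) = 9.218e+06 → L_total = 10·log₁₀(9.218e+06) = 69.65 dB SPL.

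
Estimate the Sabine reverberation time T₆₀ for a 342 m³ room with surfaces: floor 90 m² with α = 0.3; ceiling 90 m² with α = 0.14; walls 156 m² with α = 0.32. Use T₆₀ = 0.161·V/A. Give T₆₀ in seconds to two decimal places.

0.62 s

Total absorption A = 90·0.3 + 90·0.14 + 156·0.32 = 89.52 m² sabins.
T₆₀ = 0.161 × 342 / 89.52 = 0.615 s.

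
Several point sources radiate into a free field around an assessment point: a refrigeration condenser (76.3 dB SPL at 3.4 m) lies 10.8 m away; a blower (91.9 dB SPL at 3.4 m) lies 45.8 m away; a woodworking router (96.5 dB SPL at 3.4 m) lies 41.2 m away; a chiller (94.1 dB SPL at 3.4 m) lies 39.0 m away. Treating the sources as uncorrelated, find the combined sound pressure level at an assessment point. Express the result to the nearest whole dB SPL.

Apply inverse-square spreading to bring every level to the receiver, then sum 10^(L/10).
refrigeration condenser: 76.3 − 20·log₁₀(10.8/3.4) = 76.3 − 10.04 = 66.26 dB SPL.
blower: 91.9 − 20·log₁₀(45.8/3.4) = 91.9 − 22.59 = 69.31 dB SPL.
woodworking router: 96.5 − 20·log₁₀(41.2/3.4) = 96.5 − 21.67 = 74.83 dB SPL.
chiller: 94.1 − 20·log₁₀(39.0/3.4) = 94.1 − 21.19 = 72.91 dB SPL.
Σ 10^(L/10) = 6.272e+07 → L_total = 10·log₁₀(6.272e+07) = 77.97 dB SPL.

78 dB SPL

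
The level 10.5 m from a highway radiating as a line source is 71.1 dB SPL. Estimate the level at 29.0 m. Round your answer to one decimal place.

Line-source attenuation: ΔL = 10·log₁₀(r₂/r₁) = 10·log₁₀(29.0/10.5) = 4.412 dB.
L₂ = 71.1 − 10·log₁₀(29.0/10.5) = 71.1 − 4.412 = 66.69 dB SPL.

66.7 dB SPL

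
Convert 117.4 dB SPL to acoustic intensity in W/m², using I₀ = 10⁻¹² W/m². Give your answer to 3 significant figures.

I = I₀·10^(L/10) = 10⁻¹² × 10^(117.4/10) = 10^(-0.260).

0.550 W/m²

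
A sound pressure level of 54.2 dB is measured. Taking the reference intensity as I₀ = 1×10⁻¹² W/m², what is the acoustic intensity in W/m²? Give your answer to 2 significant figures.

2.6e-07 W/m²

L = 10·log₁₀(I/I₀) ⇒ I = I₀·10^(L/10) = 10⁻¹² × 10^5.42.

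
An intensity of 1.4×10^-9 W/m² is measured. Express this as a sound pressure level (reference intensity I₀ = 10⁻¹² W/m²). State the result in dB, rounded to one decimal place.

Dividing by I₀ shifts the exponent by 12: I/I₀ = 1.4×10^3.
L = 10·(0.1461 + 3) = 31.46 dB.

31.5 dB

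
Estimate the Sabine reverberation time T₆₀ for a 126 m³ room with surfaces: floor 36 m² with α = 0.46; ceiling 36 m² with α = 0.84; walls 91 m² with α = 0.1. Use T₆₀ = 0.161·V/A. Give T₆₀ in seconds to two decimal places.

0.36 s

A = Σ Sᵢαᵢ = 36·0.46 + 36·0.84 + 91·0.1 = 55.90 m².
T₆₀ = 0.161 × 126 / 55.90 = 0.363 s.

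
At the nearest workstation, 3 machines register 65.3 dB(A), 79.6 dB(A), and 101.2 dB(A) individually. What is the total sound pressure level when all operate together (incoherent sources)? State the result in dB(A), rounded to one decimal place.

Incoherent sources combine by intensity addition: L_total = 10·log₁₀(Σ 10^(L_i/10)).
Σ 10^(L/10) = 10^(65.3/10) + 10^(79.6/10) + 10^(101.2/10) = 1.328e+10.
L_total = 10·log₁₀(1.328e+10) = 101.23 dB(A).

101.2 dB(A)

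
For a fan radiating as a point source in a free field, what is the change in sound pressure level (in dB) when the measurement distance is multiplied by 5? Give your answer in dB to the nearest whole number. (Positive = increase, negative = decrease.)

-14 dB

Point-source spreading: ΔL = −20·log₁₀(r₂/r₁).
ΔL = −20·log₁₀(5) = -13.98 dB.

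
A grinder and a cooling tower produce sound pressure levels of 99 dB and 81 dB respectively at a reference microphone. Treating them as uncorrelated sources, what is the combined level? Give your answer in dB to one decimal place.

Incoherent sources combine by intensity addition: L_total = 10·log₁₀(Σ 10^(L_i/10)).
Σ 10^(L/10) = 10^(99/10) + 10^(81/10) = 8.069e+09.
L_total = 10·log₁₀(8.069e+09) = 99.07 dB.

99.1 dB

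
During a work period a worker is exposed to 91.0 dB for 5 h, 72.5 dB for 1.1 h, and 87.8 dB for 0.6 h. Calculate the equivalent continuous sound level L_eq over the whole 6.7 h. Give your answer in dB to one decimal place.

The energy average is taken in the linear domain: L_eq = 10·log₁₀[(Σ tᵢ·10^(Lᵢ/10))/T], T = 6.7 h.
Σ tᵢ·10^(Lᵢ/10) = 5·10^(91.0/10) + 1.1·10^(72.5/10) + 0.6·10^(87.8/10) = 6.676e+09.
L_eq = 10·log₁₀(6.676e+09/6.7) = 89.98 dB.

90.0 dB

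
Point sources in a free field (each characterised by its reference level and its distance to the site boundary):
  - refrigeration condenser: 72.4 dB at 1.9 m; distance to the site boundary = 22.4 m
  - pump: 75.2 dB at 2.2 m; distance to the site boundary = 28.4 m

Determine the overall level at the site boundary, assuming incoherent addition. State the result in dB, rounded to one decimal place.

55.1 dB

Propagate each source to the receiver with L = L_ref − 20·log₁₀(r/r_ref), then add intensities.
refrigeration condenser: 72.4 − 20·log₁₀(22.4/1.9) = 72.4 − 21.43 = 50.97 dB.
pump: 75.2 − 20·log₁₀(28.4/2.2) = 75.2 − 22.22 = 52.98 dB.
Σ 10^(L/10) = 3.237e+05 → L_total = 10·log₁₀(3.237e+05) = 55.10 dB.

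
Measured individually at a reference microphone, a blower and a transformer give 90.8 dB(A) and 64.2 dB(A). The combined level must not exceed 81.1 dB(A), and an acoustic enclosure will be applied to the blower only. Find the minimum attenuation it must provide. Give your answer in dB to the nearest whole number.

10 dB

The untreated sources together contribute 10^(64.2/10) = 2.630e+06, i.e. 64.20 dB(A).
The limit corresponds to 10^(81.1/10) = 1.288e+08; subtracting the fixed part leaves 1.262e+08 for the blower, i.e. 81.01 dB(A).
So the blower must be reduced from 90.8 to 81.01 dB(A): IL = 9.79 dB.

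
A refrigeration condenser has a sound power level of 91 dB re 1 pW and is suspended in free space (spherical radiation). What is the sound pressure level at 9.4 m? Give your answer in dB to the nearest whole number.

L_p = L_w − 10·log₁₀(4π·r²) with r = 9.4 m.
4π·r² = 1110 m², 10·log₁₀ of that is 30.455 dB.
L_p = 91 − 30.455 = 60.55 dB.

61 dB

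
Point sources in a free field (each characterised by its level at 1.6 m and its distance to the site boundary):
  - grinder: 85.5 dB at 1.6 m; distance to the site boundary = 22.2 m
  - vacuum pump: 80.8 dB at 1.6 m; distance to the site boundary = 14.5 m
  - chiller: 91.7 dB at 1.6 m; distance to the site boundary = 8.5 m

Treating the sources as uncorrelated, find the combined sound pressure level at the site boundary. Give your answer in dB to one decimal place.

77.5 dB

Apply inverse-square spreading to bring every level to the receiver, then sum 10^(L/10).
grinder: 85.5 − 20·log₁₀(22.2/1.6) = 85.5 − 22.84 = 62.66 dB.
vacuum pump: 80.8 − 20·log₁₀(14.5/1.6) = 80.8 − 19.14 = 61.66 dB.
chiller: 91.7 − 20·log₁₀(8.5/1.6) = 91.7 − 14.51 = 77.19 dB.
Σ 10^(L/10) = 5.572e+07 → L_total = 10·log₁₀(5.572e+07) = 77.46 dB.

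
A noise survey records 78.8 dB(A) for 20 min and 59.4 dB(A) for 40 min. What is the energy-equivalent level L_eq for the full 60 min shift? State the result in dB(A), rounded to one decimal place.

74.1 dB(A)

Weight each interval's intensity by its duration and average over T = 60 min:
Σ tᵢ·10^(Lᵢ/10) = 20·10^(78.8/10) + 40·10^(59.4/10) = 1.552e+09.
L_eq = 10·log₁₀(1.552e+09/60) = 74.13 dB(A).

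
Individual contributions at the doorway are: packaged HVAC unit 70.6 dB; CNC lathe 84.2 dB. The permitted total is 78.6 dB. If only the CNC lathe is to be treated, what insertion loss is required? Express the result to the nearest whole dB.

6 dB

Everything except the CNC lathe sums to 10^(70.6/10) = 1.148e+07 in linear terms, 70.60 dB.
To meet 78.6 dB overall, the treated CNC lathe may contribute at most 10^(78.6/10) − 1.148e+07 = 6.096e+07, i.e. 77.85 dB.
Required insertion loss = 84.2 − 77.85 = 6.35 dB.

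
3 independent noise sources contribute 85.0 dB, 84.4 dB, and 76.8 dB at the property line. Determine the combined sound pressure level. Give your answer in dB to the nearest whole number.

For uncorrelated sources the intensities add, so convert each level to linear form, sum, and take 10·log₁₀ of the total.
Σ 10^(L/10) = 10^(85.0/10) + 10^(84.4/10) + 10^(76.8/10) = 6.395e+08.
L_total = 10·log₁₀(6.395e+08) = 88.06 dB.

88 dB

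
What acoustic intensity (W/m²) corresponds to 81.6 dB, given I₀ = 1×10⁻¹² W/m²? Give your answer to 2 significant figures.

L = 10·log₁₀(I/I₀) ⇒ I = I₀·10^(L/10) = 10⁻¹² × 10^8.16.

0.00014 W/m²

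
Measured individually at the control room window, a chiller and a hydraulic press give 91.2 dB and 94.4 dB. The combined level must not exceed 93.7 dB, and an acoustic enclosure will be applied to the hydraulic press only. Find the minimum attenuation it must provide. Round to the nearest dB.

4 dB

The untreated sources together contribute 10^(91.2/10) = 1.318e+09, i.e. 91.20 dB.
To meet 93.7 dB overall, the treated hydraulic press may contribute at most 10^(93.7/10) − 1.318e+09 = 1.026e+09, i.e. 90.11 dB.
Required insertion loss = 94.4 − 90.11 = 4.29 dB.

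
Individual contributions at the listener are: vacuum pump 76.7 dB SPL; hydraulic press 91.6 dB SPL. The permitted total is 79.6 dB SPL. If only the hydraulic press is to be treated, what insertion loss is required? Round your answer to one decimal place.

15.1 dB

The untreated sources together contribute 10^(76.7/10) = 4.677e+07, i.e. 76.70 dB SPL.
To meet 79.6 dB SPL overall, the treated hydraulic press may contribute at most 10^(79.6/10) − 4.677e+07 = 4.443e+07, i.e. 76.48 dB SPL.
Required insertion loss = 91.6 − 76.48 = 15.12 dB.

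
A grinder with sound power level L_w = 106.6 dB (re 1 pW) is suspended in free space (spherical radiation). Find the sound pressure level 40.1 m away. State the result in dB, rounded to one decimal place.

L_p = L_w − 10·log₁₀(4π·r²) with r = 40.1 m.
4π·r² = 2.021e+04 m², 10·log₁₀ of that is 43.055 dB.
L_p = 106.6 − 43.055 = 63.55 dB.

63.5 dB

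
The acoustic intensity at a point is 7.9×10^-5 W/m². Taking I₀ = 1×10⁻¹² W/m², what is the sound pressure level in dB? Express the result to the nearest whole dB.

Dividing by I₀ shifts the exponent by 12: I/I₀ = 7.9×10^7.
L = 10·(0.8976 + 7) = 78.98 dB.

79 dB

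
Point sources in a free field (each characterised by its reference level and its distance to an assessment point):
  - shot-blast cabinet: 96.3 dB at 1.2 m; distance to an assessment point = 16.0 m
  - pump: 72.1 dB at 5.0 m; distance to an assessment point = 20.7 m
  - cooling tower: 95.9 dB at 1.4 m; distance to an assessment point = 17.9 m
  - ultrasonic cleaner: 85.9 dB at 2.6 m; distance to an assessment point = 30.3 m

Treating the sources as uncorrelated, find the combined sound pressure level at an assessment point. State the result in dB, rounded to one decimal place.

Propagate each source to the receiver with L = L_ref − 20·log₁₀(r/r_ref), then add intensities.
shot-blast cabinet: 96.3 − 20·log₁₀(16.0/1.2) = 96.3 − 22.50 = 73.80 dB.
pump: 72.1 − 20·log₁₀(20.7/5.0) = 72.1 − 12.34 = 59.76 dB.
cooling tower: 95.9 − 20·log₁₀(17.9/1.4) = 95.9 − 22.13 = 73.77 dB.
ultrasonic cleaner: 85.9 − 20·log₁₀(30.3/2.6) = 85.9 − 21.33 = 64.57 dB.
Σ 10^(L/10) = 5.160e+07 → L_total = 10·log₁₀(5.160e+07) = 77.13 dB.

77.1 dB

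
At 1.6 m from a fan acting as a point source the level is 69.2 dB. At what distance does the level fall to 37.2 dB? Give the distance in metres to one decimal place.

63.7 m

Point-source spreading drops the level by 20·log₁₀(r₂/r₁); inverting, r₂/r₁ = 10^(ΔL/20).
r₂ = 1.6·10^((69.2−37.2)/20) = 1.6·10^(32.0/20) = 63.70 m.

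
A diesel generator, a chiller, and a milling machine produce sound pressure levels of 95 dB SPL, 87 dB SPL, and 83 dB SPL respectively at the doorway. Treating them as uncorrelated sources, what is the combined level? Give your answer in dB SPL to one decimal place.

Incoherent sources combine by intensity addition: L_total = 10·log₁₀(Σ 10^(L_i/10)).
Σ 10^(L/10) = 10^(95/10) + 10^(87/10) + 10^(83/10) = 3.863e+09.
L_total = 10·log₁₀(3.863e+09) = 95.87 dB SPL.

95.9 dB SPL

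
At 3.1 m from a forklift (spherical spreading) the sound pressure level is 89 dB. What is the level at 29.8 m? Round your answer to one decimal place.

For a point source, L₂ = L₁ − 20·log₁₀(r₂/r₁).
L₂ = 89 − 20·log₁₀(29.8/3.1) = 89 − 19.657 = 69.34 dB.

69.3 dB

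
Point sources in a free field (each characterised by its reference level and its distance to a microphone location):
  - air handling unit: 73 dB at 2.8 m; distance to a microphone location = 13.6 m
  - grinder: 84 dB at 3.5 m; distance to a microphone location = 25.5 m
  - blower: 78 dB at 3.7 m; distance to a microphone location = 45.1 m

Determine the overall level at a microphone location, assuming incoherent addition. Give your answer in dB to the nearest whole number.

68 dB

Propagate each source to the receiver with L = L_ref − 20·log₁₀(r/r_ref), then add intensities.
air handling unit: 73 − 20·log₁₀(13.6/2.8) = 73 − 13.73 = 59.27 dB.
grinder: 84 − 20·log₁₀(25.5/3.5) = 84 − 17.25 = 66.75 dB.
blower: 78 − 20·log₁₀(45.1/3.7) = 78 − 21.72 = 56.28 dB.
Σ 10^(L/10) = 6.003e+06 → L_total = 10·log₁₀(6.003e+06) = 67.78 dB.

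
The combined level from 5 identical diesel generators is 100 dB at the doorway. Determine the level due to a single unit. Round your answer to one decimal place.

93.0 dB

5 equal contributions raise the level by 10·log₁₀ 5 = 6.990 dB, so each unit alone gives 100 − 6.990.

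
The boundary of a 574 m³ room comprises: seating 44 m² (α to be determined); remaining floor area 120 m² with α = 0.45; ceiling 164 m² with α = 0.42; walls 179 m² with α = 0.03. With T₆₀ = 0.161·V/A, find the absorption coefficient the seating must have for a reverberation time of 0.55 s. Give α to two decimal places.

A = 0.161·V/T₆₀ = 0.161·574/0.55 = 168.03 m² sabins.
Absorption from the other surfaces = 120·0.45 + 164·0.42 + 179·0.03 = 128.25 m², so the seating must supply 39.78 m² over 44 m².
α = 39.78/44 = 0.904.

0.90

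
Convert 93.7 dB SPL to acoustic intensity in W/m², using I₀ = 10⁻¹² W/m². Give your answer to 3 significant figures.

0.00234 W/m²

L = 10·log₁₀(I/I₀) ⇒ I = I₀·10^(L/10) = 10⁻¹² × 10^9.37.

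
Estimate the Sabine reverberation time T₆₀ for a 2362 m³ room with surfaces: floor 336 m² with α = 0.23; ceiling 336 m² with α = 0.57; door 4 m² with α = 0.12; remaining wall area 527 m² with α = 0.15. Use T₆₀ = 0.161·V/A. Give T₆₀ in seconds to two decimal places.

Summing Sᵢαᵢ: 336·0.23 + 336·0.57 + 4·0.12 + 527·0.15 = 348.33 m².
T₆₀ = 0.161·V/A = 0.161·2362/348.33 = 1.092 s.

1.09 s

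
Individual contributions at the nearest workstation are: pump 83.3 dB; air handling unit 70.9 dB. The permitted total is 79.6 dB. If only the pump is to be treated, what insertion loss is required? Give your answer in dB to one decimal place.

The untreated sources together contribute 10^(70.9/10) = 1.230e+07, i.e. 70.90 dB.
To meet 79.6 dB overall, the treated pump may contribute at most 10^(79.6/10) − 1.230e+07 = 7.890e+07, i.e. 78.97 dB.
Required insertion loss = 83.3 − 78.97 = 4.33 dB.

4.3 dB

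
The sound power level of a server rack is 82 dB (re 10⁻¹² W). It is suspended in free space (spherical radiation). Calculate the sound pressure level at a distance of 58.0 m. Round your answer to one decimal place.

35.7 dB

L_p = L_w − 10·log₁₀(4π·r²) with r = 58.0 m.
4π·r² = 4.227e+04 m², 10·log₁₀ of that is 46.261 dB.
L_p = 82 − 46.261 = 35.74 dB.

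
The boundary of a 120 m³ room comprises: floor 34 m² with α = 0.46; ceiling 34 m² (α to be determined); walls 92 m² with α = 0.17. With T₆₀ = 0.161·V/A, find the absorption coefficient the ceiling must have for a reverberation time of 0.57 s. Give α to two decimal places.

0.08

Required total absorption A = 0.161·120/0.57 = 33.89 m².
Absorption from the other surfaces = 34·0.46 + 92·0.17 = 31.28 m², so the ceiling must supply 2.61 m² over 34 m².
α = 2.61/34 = 0.077.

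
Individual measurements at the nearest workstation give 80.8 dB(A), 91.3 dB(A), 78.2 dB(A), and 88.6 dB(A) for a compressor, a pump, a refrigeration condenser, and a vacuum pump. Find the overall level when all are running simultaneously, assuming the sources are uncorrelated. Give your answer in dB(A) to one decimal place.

93.5 dB(A)

Incoherent sources combine by intensity addition: L_total = 10·log₁₀(Σ 10^(L_i/10)).
Σ 10^(L/10) = 10^(80.8/10) + 10^(91.3/10) + 10^(78.2/10) + 10^(88.6/10) = 2.260e+09.
L_total = 10·log₁₀(2.260e+09) = 93.54 dB(A).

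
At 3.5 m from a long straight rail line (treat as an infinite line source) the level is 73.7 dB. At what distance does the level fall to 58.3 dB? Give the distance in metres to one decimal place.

121.4 m

For a line source L₁ − L₂ = 10·log₁₀(r₂/r₁), so r₂ = r₁·10^((L₁−L₂)/10).
r₂ = 3.5·10^((73.7−58.3)/10) = 3.5·10^(15.4/10) = 121.36 m.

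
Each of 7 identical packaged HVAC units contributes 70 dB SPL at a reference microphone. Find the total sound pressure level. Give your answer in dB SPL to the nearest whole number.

78 dB SPL

L_total = L₁ + 10·log₁₀ N for N identical incoherent sources.
L_total = 70 + 10·log₁₀(7) = 70 + 8.451 = 78.45 dB SPL.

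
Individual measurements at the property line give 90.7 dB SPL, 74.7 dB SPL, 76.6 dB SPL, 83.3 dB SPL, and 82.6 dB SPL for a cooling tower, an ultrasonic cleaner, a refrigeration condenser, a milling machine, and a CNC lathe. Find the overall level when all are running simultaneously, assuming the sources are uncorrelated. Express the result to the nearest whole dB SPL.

92 dB SPL

Incoherent sources combine by intensity addition: L_total = 10·log₁₀(Σ 10^(L_i/10)).
Σ 10^(L/10) = 10^(90.7/10) + 10^(74.7/10) + 10^(76.6/10) + 10^(83.3/10) + 10^(82.6/10) = 1.646e+09.
L_total = 10·log₁₀(1.646e+09) = 92.16 dB SPL.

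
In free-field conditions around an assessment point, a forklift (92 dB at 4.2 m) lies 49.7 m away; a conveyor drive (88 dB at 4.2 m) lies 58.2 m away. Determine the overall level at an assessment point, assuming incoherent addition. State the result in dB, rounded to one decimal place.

First find each source's level at the receiver (point-source: −20·log₁₀(r/r_ref)), then combine on an intensity basis.
forklift: 92 − 20·log₁₀(49.7/4.2) = 92 − 21.46 = 70.54 dB.
conveyor drive: 88 − 20·log₁₀(58.2/4.2) = 88 − 22.83 = 65.17 dB.
Σ 10^(L/10) = 1.460e+07 → L_total = 10·log₁₀(1.460e+07) = 71.64 dB.

71.6 dB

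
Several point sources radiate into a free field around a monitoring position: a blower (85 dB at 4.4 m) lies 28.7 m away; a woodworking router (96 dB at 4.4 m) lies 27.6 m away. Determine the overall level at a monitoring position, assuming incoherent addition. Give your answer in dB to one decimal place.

First find each source's level at the receiver (point-source: −20·log₁₀(r/r_ref)), then combine on an intensity basis.
blower: 85 − 20·log₁₀(28.7/4.4) = 85 − 16.29 = 68.71 dB.
woodworking router: 96 − 20·log₁₀(27.6/4.4) = 96 − 15.95 = 80.05 dB.
Σ 10^(L/10) = 1.086e+08 → L_total = 10·log₁₀(1.086e+08) = 80.36 dB.

80.4 dB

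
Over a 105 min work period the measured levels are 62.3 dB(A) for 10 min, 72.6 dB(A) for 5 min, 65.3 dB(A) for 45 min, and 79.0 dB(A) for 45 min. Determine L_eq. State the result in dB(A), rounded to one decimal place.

Weight each interval's intensity by its duration and average over T = 105 min:
Σ tᵢ·10^(Lᵢ/10) = 10·10^(62.3/10) + 5·10^(72.6/10) + 45·10^(65.3/10) + 45·10^(79.0/10) = 3.835e+09.
L_eq = 10·log₁₀(3.835e+09/105) = 75.63 dB(A).

75.6 dB(A)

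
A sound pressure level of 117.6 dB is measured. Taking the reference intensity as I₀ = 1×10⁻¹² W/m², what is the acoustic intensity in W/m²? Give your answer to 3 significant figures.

0.575 W/m²

I/I₀ = 10^(117.6/10) = 5.754e+11, so I = 5.754e+11 × 10⁻¹² W/m².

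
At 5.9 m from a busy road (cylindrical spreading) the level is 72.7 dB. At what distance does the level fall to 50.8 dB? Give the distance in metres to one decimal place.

The 21.9 dB drop corresponds to a distance ratio of 10^(21.9/10) for a line source.
r₂ = 5.9·10^((72.7−50.8)/10) = 5.9·10^(21.9/10) = 913.80 m.

913.8 m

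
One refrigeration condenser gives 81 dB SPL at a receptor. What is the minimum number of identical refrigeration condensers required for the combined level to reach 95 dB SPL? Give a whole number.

26

N identical sources give L₁ + 10·log₁₀ N, so require 10·log₁₀ N ≥ 95 − 81 = 14.0 dB.
N ≥ 10^(14.0/10) = 25.119, so N = 26.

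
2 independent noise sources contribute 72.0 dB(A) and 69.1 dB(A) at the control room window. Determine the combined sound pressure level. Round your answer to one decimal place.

Incoherent sources combine by intensity addition: L_total = 10·log₁₀(Σ 10^(L_i/10)).
Σ 10^(L/10) = 10^(72.0/10) + 10^(69.1/10) = 2.398e+07.
L_total = 10·log₁₀(2.398e+07) = 73.80 dB(A).

73.8 dB(A)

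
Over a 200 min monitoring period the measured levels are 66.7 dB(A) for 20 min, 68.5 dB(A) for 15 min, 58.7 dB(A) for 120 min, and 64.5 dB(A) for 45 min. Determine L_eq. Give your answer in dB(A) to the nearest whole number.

63 dB(A)

The energy average is taken in the linear domain: L_eq = 10·log₁₀[(Σ tᵢ·10^(Lᵢ/10))/T], T = 200 min.
Σ tᵢ·10^(Lᵢ/10) = 20·10^(66.7/10) + 15·10^(68.5/10) + 120·10^(58.7/10) + 45·10^(64.5/10) = 4.155e+08.
L_eq = 10·log₁₀(4.155e+08/200) = 63.18 dB(A).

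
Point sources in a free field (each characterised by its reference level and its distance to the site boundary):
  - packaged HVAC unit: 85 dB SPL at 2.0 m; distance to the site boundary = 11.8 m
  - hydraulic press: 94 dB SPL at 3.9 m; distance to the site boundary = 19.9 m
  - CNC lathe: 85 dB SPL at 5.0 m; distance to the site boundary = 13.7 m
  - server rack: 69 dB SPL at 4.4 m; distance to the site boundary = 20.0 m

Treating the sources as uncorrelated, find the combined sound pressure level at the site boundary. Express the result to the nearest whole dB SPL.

First find each source's level at the receiver (point-source: −20·log₁₀(r/r_ref)), then combine on an intensity basis.
packaged HVAC unit: 85 − 20·log₁₀(11.8/2.0) = 85 − 15.42 = 69.58 dB SPL.
hydraulic press: 94 − 20·log₁₀(19.9/3.9) = 94 − 14.16 = 79.84 dB SPL.
CNC lathe: 85 − 20·log₁₀(13.7/5.0) = 85 − 8.76 = 76.24 dB SPL.
server rack: 69 − 20·log₁₀(20.0/4.4) = 69 − 13.15 = 55.85 dB SPL.
Σ 10^(L/10) = 1.481e+08 → L_total = 10·log₁₀(1.481e+08) = 81.70 dB SPL.

82 dB SPL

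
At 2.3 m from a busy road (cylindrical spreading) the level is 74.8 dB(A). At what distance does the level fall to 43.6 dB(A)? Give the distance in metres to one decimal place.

For a line source L₁ − L₂ = 10·log₁₀(r₂/r₁), so r₂ = r₁·10^((L₁−L₂)/10).
r₂ = 2.3·10^((74.8−43.6)/10) = 2.3·10^(31.2/10) = 3031.99 m.

3032.0 m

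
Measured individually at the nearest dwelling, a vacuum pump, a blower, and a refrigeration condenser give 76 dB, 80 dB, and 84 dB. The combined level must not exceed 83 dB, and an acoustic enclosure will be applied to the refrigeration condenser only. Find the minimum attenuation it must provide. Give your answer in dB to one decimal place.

6.2 dB

Fixed contribution from the other sources: Σ 10^(L/10) = 10^(76/10) + 10^(80/10) = 1.398e+08 (81.46 dB).
To meet 83 dB overall, the treated refrigeration condenser may contribute at most 10^(83/10) − 1.398e+08 = 5.972e+07, i.e. 77.76 dB.
Required insertion loss = 84 − 77.76 = 6.24 dB.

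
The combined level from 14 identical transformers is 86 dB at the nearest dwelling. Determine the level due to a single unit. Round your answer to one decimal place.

For N identical incoherent sources L_total = L₁ + 10·log₁₀ N, so L₁ = 86 − 10·log₁₀(14) = 86 − 11.461.

74.5 dB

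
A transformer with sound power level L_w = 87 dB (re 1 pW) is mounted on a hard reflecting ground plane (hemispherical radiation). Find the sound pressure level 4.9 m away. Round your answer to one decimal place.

Free-field hemispherical radiation: L_p = L_w − 10·log₁₀(2π·r²), r = 4.9 m.
2π·r² = 150.9 m², 10·log₁₀ of that is 21.786 dB.
L_p = 87 − 21.786 = 65.21 dB.

65.2 dB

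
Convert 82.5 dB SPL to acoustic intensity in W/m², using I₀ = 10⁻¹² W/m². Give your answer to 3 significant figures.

0.000178 W/m²

I = I₀·10^(L/10) = 10⁻¹² × 10^(82.5/10) = 10^(-3.750).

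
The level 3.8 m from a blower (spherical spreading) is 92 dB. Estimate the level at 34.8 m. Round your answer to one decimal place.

72.8 dB

Point-source attenuation: ΔL = 20·log₁₀(r₂/r₁) = 20·log₁₀(34.8/3.8) = 19.236 dB.
L₂ = 92 − 20·log₁₀(34.8/3.8) = 92 − 19.236 = 72.76 dB.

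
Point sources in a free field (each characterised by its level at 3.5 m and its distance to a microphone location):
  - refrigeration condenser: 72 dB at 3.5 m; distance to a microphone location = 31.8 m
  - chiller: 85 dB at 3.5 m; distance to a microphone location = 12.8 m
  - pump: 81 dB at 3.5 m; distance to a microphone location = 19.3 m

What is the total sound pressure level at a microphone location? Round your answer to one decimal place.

Propagate each source to the receiver with L = L_ref − 20·log₁₀(r/r_ref), then add intensities.
refrigeration condenser: 72 − 20·log₁₀(31.8/3.5) = 72 − 19.17 = 52.83 dB.
chiller: 85 − 20·log₁₀(12.8/3.5) = 85 − 11.26 = 73.74 dB.
pump: 81 − 20·log₁₀(19.3/3.5) = 81 − 14.83 = 66.17 dB.
Σ 10^(L/10) = 2.798e+07 → L_total = 10·log₁₀(2.798e+07) = 74.47 dB.

74.5 dB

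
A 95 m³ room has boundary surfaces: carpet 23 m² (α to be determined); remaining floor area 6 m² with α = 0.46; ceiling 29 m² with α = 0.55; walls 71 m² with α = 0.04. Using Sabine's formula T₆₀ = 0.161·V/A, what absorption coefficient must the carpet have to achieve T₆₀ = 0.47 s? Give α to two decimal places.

0.48

A = 0.161·V/T₆₀ = 0.161·95/0.47 = 32.54 m² sabins.
Absorption from the other surfaces = 6·0.46 + 29·0.55 + 71·0.04 = 21.55 m², so the carpet must supply 10.99 m² over 23 m².
α = 10.99/23 = 0.478.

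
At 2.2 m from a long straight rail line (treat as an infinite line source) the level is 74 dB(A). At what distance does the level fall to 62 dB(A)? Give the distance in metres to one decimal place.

The 12.0 dB drop corresponds to a distance ratio of 10^(12.0/10) for a line source.
r₂ = 2.2·10^((74−62)/10) = 2.2·10^(12.0/10) = 34.87 m.

34.9 m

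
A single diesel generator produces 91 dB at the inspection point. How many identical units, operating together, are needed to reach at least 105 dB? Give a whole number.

Need L₁ + 10·log₁₀ N ≥ 105, i.e. log₁₀ N ≥ 1.40.
N ≥ 10^(14.0/10) = 25.119, so N = 26.

26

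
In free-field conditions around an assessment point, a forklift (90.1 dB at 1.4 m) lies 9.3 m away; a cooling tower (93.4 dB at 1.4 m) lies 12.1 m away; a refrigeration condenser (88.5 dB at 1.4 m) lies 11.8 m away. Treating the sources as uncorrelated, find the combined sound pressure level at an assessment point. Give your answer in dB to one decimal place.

78.0 dB

First find each source's level at the receiver (point-source: −20·log₁₀(r/r_ref)), then combine on an intensity basis.
forklift: 90.1 − 20·log₁₀(9.3/1.4) = 90.1 − 16.45 = 73.65 dB.
cooling tower: 93.4 − 20·log₁₀(12.1/1.4) = 93.4 − 18.73 = 74.67 dB.
refrigeration condenser: 88.5 − 20·log₁₀(11.8/1.4) = 88.5 − 18.52 = 69.98 dB.
Σ 10^(L/10) = 6.244e+07 → L_total = 10·log₁₀(6.244e+07) = 77.95 dB.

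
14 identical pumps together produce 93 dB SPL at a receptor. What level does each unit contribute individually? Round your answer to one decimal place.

14 equal contributions raise the level by 10·log₁₀ 14 = 11.461 dB, so each unit alone gives 93 − 11.461.

81.5 dB SPL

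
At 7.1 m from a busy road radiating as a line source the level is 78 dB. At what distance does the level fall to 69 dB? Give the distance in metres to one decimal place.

56.4 m

For a line source L₁ − L₂ = 10·log₁₀(r₂/r₁), so r₂ = r₁·10^((L₁−L₂)/10).
r₂ = 7.1·10^((78−69)/10) = 7.1·10^(9.0/10) = 56.40 m.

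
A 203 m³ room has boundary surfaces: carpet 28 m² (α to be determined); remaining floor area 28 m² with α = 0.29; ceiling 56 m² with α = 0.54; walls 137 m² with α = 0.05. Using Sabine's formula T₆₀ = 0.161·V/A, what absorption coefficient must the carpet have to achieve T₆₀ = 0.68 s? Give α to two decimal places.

From T₆₀ = 0.161·V/A, the target T₆₀ = 0.68 s needs A = 0.161·203/0.68 = 48.06 m².
Absorption from the other surfaces = 28·0.29 + 56·0.54 + 137·0.05 = 45.21 m², so the carpet must supply 2.85 m² over 28 m².
α = 2.85/28 = 0.102.

0.10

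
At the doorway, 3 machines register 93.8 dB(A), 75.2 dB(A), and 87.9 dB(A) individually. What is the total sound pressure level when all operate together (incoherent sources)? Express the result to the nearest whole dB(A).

Incoherent sources combine by intensity addition: L_total = 10·log₁₀(Σ 10^(L_i/10)).
Σ 10^(L/10) = 10^(93.8/10) + 10^(75.2/10) + 10^(87.9/10) = 3.049e+09.
L_total = 10·log₁₀(3.049e+09) = 94.84 dB(A).

95 dB(A)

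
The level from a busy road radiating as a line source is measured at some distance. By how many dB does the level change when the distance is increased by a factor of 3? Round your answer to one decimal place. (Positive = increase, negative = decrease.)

A line source loses 3 dB per doubling of distance; generally ΔL = −10·log₁₀(r₂/r₁).
ΔL = −10·log₁₀(3) = -4.77 dB.

-4.8 dB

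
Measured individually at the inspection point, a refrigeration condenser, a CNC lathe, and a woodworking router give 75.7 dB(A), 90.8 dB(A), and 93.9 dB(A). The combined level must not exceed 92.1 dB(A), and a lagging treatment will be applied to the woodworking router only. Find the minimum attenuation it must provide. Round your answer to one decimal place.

8.1 dB

The untreated sources together contribute 10^(75.7/10) + 10^(90.8/10) = 1.239e+09, i.e. 90.93 dB(A).
To meet 92.1 dB(A) overall, the treated woodworking router may contribute at most 10^(92.1/10) − 1.239e+09 = 3.824e+08, i.e. 85.83 dB(A).
So the woodworking router must be reduced from 93.9 to 85.83 dB(A): IL = 8.07 dB.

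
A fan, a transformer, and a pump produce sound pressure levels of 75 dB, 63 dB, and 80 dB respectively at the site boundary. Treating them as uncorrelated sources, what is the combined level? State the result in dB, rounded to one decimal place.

Incoherent sources combine by intensity addition: L_total = 10·log₁₀(Σ 10^(L_i/10)).
Σ 10^(L/10) = 10^(75/10) + 10^(63/10) + 10^(80/10) = 1.336e+08.
L_total = 10·log₁₀(1.336e+08) = 81.26 dB.

81.3 dB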